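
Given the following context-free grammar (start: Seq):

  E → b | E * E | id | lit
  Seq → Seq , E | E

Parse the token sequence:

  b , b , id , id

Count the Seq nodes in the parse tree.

4

[Seq [Seq [Seq [Seq [E b]] , [E b]] , [E id]] , [E id]]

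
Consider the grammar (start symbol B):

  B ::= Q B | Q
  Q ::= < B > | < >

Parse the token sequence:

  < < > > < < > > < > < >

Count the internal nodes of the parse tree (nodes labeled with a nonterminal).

[B [Q < [B [Q < >]] >] [B [Q < [B [Q < >]] >] [B [Q < >] [B [Q < >]]]]]

12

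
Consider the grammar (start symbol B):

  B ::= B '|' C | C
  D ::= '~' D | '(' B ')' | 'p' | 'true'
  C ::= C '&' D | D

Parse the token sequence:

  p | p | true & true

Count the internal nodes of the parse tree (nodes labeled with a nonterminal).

11

[B [B [B [C [D p]]] | [C [D p]]] | [C [C [D true]] & [D true]]]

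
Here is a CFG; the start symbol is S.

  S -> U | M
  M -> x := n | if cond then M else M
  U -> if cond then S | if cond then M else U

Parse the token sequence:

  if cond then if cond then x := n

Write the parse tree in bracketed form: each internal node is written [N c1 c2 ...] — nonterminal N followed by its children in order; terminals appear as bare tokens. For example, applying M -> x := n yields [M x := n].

S
U
if cond then S
if cond then U
if cond then if cond then S
if cond then if cond then M
if cond then if cond then x := n

[S [U if cond then [S [U if cond then [S [M x := n]]]]]]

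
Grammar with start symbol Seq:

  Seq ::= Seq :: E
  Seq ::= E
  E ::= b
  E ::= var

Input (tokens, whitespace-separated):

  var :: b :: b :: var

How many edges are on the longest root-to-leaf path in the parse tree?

5

[Seq [Seq [Seq [Seq [E var]] :: [E b]] :: [E b]] :: [E var]]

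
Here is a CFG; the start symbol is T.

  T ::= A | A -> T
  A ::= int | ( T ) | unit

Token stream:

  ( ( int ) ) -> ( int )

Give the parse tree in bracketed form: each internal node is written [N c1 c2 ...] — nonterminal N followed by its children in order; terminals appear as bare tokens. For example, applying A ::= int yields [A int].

[T [A ( [T [A ( [T [A int]] )]] )] -> [T [A ( [T [A int]] )]]]

T
A -> T
( T ) -> T
( A ) -> T
( ( T ) ) -> T
( ( A ) ) -> T
( ( int ) ) -> T
( ( int ) ) -> A
( ( int ) ) -> ( T )
( ( int ) ) -> ( A )
( ( int ) ) -> ( int )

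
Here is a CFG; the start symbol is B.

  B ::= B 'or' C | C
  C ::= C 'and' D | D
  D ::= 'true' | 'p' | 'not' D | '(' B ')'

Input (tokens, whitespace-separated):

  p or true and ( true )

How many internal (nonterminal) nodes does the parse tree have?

11

[B [B [C [D p]]] or [C [C [D true]] and [D ( [B [C [D true]]] )]]]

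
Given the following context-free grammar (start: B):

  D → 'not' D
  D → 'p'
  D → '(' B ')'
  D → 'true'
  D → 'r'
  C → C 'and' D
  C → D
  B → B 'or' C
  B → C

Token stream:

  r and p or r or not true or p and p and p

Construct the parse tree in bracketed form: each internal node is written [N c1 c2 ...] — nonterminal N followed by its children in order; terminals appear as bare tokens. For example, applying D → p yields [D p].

[B [B [B [B [C [C [D r]] and [D p]]] or [C [D r]]] or [C [D not [D true]]]] or [C [C [C [D p]] and [D p]] and [D p]]]

B
B or C
B or C or C
B or C or C or C
C or C or C or C
C and D or C or C or C
D and D or C or C or C
r and D or C or C or C
r and p or C or C or C
r and p or D or C or C
r and p or r or C or C
r and p or r or D or C
r and p or r or not D or C
r and p or r or not true or C
r and p or r or not true or C and D
r and p or r or not true or C and D and D
r and p or r or not true or D and D and D
r and p or r or not true or p and D and D
r and p or r or not true or p and p and D
r and p or r or not true or p and p and p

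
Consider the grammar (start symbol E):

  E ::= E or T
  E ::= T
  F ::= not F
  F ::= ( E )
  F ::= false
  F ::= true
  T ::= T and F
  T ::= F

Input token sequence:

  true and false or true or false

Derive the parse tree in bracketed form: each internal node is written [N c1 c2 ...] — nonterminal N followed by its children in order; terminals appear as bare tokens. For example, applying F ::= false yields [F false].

[E [E [E [T [T [F true]] and [F false]]] or [T [F true]]] or [T [F false]]]

E
E or T
E or T or T
T or T or T
T and F or T or T
F and F or T or T
true and F or T or T
true and false or T or T
true and false or F or T
true and false or true or T
true and false or true or F
true and false or true or false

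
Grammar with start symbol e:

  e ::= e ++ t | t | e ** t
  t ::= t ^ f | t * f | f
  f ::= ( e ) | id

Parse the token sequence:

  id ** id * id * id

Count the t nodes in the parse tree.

4

[e [e [t [f id]]] ** [t [t [t [f id]] * [f id]] * [f id]]]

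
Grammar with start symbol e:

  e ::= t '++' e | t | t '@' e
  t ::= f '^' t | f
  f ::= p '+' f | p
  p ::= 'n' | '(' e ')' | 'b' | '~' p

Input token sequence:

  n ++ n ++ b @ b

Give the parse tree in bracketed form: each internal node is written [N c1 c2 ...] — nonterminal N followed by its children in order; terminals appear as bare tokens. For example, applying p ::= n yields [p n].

e
t ++ e
f ++ e
p ++ e
n ++ e
n ++ t ++ e
n ++ f ++ e
n ++ p ++ e
n ++ n ++ e
n ++ n ++ t @ e
n ++ n ++ f @ e
n ++ n ++ p @ e
n ++ n ++ b @ e
n ++ n ++ b @ t
n ++ n ++ b @ f
n ++ n ++ b @ p
n ++ n ++ b @ b

[e [t [f [p n]]] ++ [e [t [f [p n]]] ++ [e [t [f [p b]]] @ [e [t [f [p b]]]]]]]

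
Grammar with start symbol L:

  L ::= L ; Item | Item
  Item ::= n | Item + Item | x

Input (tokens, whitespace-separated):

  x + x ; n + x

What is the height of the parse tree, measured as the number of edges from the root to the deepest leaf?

[L [L [Item [Item x] + [Item x]]] ; [Item [Item n] + [Item x]]]

4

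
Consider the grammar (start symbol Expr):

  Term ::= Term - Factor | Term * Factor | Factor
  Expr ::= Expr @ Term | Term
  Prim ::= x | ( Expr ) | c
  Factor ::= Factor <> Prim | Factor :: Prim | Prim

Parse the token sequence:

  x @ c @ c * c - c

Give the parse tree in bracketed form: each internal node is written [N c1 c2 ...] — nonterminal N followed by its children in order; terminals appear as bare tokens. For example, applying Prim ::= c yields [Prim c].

Expr
Expr @ Term
Expr @ Term @ Term
Term @ Term @ Term
Factor @ Term @ Term
Prim @ Term @ Term
x @ Term @ Term
x @ Factor @ Term
x @ Prim @ Term
x @ c @ Term
x @ c @ Term - Factor
x @ c @ Term * Factor - Factor
x @ c @ Factor * Factor - Factor
x @ c @ Prim * Factor - Factor
x @ c @ c * Factor - Factor
x @ c @ c * Prim - Factor
x @ c @ c * c - Factor
x @ c @ c * c - Prim
x @ c @ c * c - c

[Expr [Expr [Expr [Term [Factor [Prim x]]]] @ [Term [Factor [Prim c]]]] @ [Term [Term [Term [Factor [Prim c]]] * [Factor [Prim c]]] - [Factor [Prim c]]]]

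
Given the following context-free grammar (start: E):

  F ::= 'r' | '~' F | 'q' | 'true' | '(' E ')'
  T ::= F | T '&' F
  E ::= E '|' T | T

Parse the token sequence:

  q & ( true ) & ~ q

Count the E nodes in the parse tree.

[E [T [T [T [F q]] & [F ( [E [T [F true]]] )]] & [F ~ [F q]]]]

2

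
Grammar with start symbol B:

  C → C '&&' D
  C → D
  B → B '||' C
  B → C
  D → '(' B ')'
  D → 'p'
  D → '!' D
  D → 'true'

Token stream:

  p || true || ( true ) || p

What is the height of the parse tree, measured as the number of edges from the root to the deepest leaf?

[B [B [B [B [C [D p]]] || [C [D true]]] || [C [D ( [B [C [D true]]] )]]] || [C [D p]]]

7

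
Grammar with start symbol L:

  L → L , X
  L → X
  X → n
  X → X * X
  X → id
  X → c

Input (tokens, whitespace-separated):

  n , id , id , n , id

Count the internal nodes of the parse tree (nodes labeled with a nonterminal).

10

[L [L [L [L [L [X n]] , [X id]] , [X id]] , [X n]] , [X id]]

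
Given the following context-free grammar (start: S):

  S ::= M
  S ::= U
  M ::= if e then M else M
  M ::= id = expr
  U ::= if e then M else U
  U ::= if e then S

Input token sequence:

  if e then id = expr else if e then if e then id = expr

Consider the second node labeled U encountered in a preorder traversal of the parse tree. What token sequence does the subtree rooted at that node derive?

if e then if e then id = expr

[S [U if e then [M id = expr] else [U if e then [S [U if e then [S [M id = expr]]]]]]]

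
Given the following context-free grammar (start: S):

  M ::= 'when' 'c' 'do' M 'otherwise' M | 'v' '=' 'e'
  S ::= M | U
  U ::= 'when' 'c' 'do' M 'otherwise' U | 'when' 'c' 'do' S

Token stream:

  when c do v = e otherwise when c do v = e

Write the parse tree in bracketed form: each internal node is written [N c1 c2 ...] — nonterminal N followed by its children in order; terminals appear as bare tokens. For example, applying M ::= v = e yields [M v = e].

S
U
when c do M otherwise U
when c do v = e otherwise U
when c do v = e otherwise when c do S
when c do v = e otherwise when c do M
when c do v = e otherwise when c do v = e

[S [U when c do [M v = e] otherwise [U when c do [S [M v = e]]]]]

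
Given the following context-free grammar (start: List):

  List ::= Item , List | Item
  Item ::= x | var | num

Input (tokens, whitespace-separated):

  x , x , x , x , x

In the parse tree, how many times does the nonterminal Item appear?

[List [Item x] , [List [Item x] , [List [Item x] , [List [Item x] , [List [Item x]]]]]]

5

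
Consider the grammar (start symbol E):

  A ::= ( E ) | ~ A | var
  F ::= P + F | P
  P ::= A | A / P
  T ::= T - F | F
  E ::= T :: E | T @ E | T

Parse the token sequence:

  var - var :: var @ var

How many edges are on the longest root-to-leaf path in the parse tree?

[E [T [T [F [P [A var]]]] - [F [P [A var]]]] :: [E [T [F [P [A var]]]] @ [E [T [F [P [A var]]]]]]]

7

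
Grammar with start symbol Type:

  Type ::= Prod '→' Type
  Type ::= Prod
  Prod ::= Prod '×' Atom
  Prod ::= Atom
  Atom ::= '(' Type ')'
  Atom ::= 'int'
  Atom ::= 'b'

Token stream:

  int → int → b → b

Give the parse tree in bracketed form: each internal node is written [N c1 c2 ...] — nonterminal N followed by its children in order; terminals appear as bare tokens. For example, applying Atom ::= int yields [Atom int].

[Type [Prod [Atom int]] → [Type [Prod [Atom int]] → [Type [Prod [Atom b]] → [Type [Prod [Atom b]]]]]]

Type
Prod → Type
Atom → Type
int → Type
int → Prod → Type
int → Atom → Type
int → int → Type
int → int → Prod → Type
int → int → Atom → Type
int → int → b → Type
int → int → b → Prod
int → int → b → Atom
int → int → b → b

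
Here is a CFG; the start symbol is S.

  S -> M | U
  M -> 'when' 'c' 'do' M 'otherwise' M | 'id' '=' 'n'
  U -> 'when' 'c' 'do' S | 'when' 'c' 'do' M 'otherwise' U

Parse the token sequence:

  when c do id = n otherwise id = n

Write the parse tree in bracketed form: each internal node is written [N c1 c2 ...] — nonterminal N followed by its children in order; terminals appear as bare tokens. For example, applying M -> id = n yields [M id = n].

S
M
when c do M otherwise M
when c do id = n otherwise M
when c do id = n otherwise id = n

[S [M when c do [M id = n] otherwise [M id = n]]]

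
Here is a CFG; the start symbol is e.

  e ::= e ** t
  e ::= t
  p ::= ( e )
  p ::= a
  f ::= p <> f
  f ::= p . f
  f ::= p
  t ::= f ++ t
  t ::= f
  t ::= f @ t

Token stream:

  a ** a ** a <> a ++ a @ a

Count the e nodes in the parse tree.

3

[e [e [e [t [f [p a]]]] ** [t [f [p a]]]] ** [t [f [p a] <> [f [p a]]] ++ [t [f [p a]] @ [t [f [p a]]]]]]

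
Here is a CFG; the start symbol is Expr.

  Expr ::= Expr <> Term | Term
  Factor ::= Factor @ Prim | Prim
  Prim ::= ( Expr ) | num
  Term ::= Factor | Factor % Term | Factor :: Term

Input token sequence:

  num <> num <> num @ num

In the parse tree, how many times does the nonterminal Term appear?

[Expr [Expr [Expr [Term [Factor [Prim num]]]] <> [Term [Factor [Prim num]]]] <> [Term [Factor [Factor [Prim num]] @ [Prim num]]]]

3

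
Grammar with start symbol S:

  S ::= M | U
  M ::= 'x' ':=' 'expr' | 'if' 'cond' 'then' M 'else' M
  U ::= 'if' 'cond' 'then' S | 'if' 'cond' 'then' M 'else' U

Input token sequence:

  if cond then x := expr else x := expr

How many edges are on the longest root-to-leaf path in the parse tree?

[S [M if cond then [M x := expr] else [M x := expr]]]

3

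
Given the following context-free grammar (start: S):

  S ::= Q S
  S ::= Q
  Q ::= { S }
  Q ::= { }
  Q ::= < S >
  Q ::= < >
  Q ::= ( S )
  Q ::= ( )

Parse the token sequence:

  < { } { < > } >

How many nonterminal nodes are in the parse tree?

[S [Q < [S [Q { }] [S [Q { [S [Q < >]] }]]] >]]

8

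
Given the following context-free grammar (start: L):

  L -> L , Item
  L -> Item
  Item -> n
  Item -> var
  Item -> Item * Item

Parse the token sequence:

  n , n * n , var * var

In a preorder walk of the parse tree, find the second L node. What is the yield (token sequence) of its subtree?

[L [L [L [Item n]] , [Item [Item n] * [Item n]]] , [Item [Item var] * [Item var]]]

n , n * n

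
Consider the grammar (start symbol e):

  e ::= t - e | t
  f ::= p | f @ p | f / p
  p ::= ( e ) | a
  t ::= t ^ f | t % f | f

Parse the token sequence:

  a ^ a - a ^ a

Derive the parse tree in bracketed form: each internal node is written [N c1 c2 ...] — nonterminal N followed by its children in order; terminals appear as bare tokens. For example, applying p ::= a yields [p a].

e
t - e
t ^ f - e
f ^ f - e
p ^ f - e
a ^ f - e
a ^ p - e
a ^ a - e
a ^ a - t
a ^ a - t ^ f
a ^ a - f ^ f
a ^ a - p ^ f
a ^ a - a ^ f
a ^ a - a ^ p
a ^ a - a ^ a

[e [t [t [f [p a]]] ^ [f [p a]]] - [e [t [t [f [p a]]] ^ [f [p a]]]]]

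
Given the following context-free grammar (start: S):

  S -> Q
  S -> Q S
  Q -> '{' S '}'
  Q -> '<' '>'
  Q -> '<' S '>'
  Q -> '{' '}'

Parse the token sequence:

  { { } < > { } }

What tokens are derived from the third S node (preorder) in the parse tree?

[S [Q { [S [Q { }] [S [Q < >] [S [Q { }]]]] }]]

< > { }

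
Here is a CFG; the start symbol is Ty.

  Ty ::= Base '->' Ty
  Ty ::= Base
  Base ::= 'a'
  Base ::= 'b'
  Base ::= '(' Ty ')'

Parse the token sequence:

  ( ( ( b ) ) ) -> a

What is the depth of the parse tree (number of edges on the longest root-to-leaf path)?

8

[Ty [Base ( [Ty [Base ( [Ty [Base ( [Ty [Base b]] )]] )]] )] -> [Ty [Base a]]]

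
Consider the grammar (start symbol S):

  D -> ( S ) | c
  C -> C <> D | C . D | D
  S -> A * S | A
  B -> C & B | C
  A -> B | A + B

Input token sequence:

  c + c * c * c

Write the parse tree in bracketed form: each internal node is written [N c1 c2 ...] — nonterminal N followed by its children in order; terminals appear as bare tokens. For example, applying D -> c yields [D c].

[S [A [A [B [C [D c]]]] + [B [C [D c]]]] * [S [A [B [C [D c]]]] * [S [A [B [C [D c]]]]]]]

S
A * S
A + B * S
B + B * S
C + B * S
D + B * S
c + B * S
c + C * S
c + D * S
c + c * S
c + c * A * S
c + c * B * S
c + c * C * S
c + c * D * S
c + c * c * S
c + c * c * A
c + c * c * B
c + c * c * C
c + c * c * D
c + c * c * c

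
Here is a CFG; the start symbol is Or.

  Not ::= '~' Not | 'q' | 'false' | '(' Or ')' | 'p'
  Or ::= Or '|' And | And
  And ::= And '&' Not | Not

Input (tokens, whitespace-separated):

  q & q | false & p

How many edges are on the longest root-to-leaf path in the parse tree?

5

[Or [Or [And [And [Not q]] & [Not q]]] | [And [And [Not false]] & [Not p]]]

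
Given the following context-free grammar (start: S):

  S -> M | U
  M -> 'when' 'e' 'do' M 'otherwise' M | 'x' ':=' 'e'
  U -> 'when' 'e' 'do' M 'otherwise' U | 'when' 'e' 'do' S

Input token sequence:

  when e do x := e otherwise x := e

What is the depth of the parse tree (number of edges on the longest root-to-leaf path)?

3

[S [M when e do [M x := e] otherwise [M x := e]]]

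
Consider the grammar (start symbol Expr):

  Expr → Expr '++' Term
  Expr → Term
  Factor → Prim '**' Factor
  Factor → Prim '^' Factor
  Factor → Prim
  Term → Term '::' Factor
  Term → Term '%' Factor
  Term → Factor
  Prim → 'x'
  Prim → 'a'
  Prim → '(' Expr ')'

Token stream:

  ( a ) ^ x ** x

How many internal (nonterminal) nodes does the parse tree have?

[Expr [Term [Factor [Prim ( [Expr [Term [Factor [Prim a]]]] )] ^ [Factor [Prim x] ** [Factor [Prim x]]]]]]

12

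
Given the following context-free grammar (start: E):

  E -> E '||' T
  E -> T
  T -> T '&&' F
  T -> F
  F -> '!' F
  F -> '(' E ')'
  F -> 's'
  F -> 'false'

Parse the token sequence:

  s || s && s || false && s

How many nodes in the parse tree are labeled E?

[E [E [E [T [F s]]] || [T [T [F s]] && [F s]]] || [T [T [F false]] && [F s]]]

3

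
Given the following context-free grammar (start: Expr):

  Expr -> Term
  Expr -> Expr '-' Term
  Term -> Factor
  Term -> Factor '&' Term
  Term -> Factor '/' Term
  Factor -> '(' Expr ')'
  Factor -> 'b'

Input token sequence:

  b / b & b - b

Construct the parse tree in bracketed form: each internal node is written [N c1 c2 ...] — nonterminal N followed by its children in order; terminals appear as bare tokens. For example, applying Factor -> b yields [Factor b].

Expr
Expr - Term
Term - Term
Factor / Term - Term
b / Term - Term
b / Factor & Term - Term
b / b & Term - Term
b / b & Factor - Term
b / b & b - Term
b / b & b - Factor
b / b & b - b

[Expr [Expr [Term [Factor b] / [Term [Factor b] & [Term [Factor b]]]]] - [Term [Factor b]]]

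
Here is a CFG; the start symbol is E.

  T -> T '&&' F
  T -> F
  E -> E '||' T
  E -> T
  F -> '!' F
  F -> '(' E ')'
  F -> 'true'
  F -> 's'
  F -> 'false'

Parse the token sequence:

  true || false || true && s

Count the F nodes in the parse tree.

4

[E [E [E [T [F true]]] || [T [F false]]] || [T [T [F true]] && [F s]]]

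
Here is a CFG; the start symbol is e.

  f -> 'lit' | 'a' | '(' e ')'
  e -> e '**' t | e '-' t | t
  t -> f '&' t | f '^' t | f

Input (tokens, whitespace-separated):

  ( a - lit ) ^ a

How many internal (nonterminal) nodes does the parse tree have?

[e [t [f ( [e [e [t [f a]]] - [t [f lit]]] )] ^ [t [f a]]]]

11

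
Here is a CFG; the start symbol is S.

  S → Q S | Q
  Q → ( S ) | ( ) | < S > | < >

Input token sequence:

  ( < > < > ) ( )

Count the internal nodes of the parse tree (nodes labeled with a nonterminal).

[S [Q ( [S [Q < >] [S [Q < >]]] )] [S [Q ( )]]]

8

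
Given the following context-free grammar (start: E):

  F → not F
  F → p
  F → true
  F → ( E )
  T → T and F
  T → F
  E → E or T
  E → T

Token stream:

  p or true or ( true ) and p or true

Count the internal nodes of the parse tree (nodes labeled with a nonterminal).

[E [E [E [E [T [F p]]] or [T [F true]]] or [T [T [F ( [E [T [F true]]] )]] and [F p]]] or [T [F true]]]

17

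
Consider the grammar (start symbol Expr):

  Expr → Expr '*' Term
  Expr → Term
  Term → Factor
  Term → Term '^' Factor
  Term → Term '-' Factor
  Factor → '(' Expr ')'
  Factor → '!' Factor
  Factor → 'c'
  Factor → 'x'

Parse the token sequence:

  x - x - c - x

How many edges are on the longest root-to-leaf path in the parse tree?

6

[Expr [Term [Term [Term [Term [Factor x]] - [Factor x]] - [Factor c]] - [Factor x]]]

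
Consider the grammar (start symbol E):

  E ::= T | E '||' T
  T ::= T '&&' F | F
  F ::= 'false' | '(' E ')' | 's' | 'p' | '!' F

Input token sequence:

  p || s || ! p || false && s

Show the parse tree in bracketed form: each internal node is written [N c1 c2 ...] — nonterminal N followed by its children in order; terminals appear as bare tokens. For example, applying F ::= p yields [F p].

E
E || T
E || T || T
E || T || T || T
T || T || T || T
F || T || T || T
p || T || T || T
p || F || T || T
p || s || T || T
p || s || F || T
p || s || ! F || T
p || s || ! p || T
p || s || ! p || T && F
p || s || ! p || F && F
p || s || ! p || false && F
p || s || ! p || false && s

[E [E [E [E [T [F p]]] || [T [F s]]] || [T [F ! [F p]]]] || [T [T [F false]] && [F s]]]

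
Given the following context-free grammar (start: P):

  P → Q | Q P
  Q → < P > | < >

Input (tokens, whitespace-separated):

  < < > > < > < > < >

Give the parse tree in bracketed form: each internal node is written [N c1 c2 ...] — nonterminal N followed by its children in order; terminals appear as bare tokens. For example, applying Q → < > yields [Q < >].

[P [Q < [P [Q < >]] >] [P [Q < >] [P [Q < >] [P [Q < >]]]]]

P
Q P
< P > P
< Q > P
< < > > P
< < > > Q P
< < > > < > P
< < > > < > Q P
< < > > < > < > P
< < > > < > < > Q
< < > > < > < > < >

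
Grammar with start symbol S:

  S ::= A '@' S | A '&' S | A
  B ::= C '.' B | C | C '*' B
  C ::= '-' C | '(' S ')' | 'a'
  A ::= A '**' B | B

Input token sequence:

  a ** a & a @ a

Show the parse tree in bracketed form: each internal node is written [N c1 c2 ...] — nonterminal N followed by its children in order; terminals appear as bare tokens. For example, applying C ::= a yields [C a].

[S [A [A [B [C a]]] ** [B [C a]]] & [S [A [B [C a]]] @ [S [A [B [C a]]]]]]

S
A & S
A ** B & S
B ** B & S
C ** B & S
a ** B & S
a ** C & S
a ** a & S
a ** a & A @ S
a ** a & B @ S
a ** a & C @ S
a ** a & a @ S
a ** a & a @ A
a ** a & a @ B
a ** a & a @ C
a ** a & a @ a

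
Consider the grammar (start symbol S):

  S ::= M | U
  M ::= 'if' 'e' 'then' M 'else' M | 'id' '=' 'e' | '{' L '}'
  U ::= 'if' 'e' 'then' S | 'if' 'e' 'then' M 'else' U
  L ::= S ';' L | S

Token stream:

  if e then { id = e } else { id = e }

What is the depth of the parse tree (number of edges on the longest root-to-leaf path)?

6

[S [M if e then [M { [L [S [M id = e]]] }] else [M { [L [S [M id = e]]] }]]]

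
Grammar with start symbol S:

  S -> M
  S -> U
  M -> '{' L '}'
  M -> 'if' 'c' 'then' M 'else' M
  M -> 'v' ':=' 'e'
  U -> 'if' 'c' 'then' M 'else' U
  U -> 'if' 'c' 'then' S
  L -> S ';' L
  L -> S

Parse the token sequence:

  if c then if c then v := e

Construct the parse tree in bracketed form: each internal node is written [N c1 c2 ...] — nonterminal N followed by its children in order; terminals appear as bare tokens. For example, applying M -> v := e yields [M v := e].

[S [U if c then [S [U if c then [S [M v := e]]]]]]

S
U
if c then S
if c then U
if c then if c then S
if c then if c then M
if c then if c then v := e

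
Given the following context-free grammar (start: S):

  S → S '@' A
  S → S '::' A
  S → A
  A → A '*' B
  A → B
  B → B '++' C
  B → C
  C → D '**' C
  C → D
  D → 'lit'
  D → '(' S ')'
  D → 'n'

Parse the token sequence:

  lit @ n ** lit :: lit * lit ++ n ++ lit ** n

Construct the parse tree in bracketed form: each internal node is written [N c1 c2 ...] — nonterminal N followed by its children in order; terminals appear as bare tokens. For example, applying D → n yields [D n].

[S [S [S [A [B [C [D lit]]]]] @ [A [B [C [D n] ** [C [D lit]]]]]] :: [A [A [B [C [D lit]]]] * [B [B [B [C [D lit]]] ++ [C [D n]]] ++ [C [D lit] ** [C [D n]]]]]]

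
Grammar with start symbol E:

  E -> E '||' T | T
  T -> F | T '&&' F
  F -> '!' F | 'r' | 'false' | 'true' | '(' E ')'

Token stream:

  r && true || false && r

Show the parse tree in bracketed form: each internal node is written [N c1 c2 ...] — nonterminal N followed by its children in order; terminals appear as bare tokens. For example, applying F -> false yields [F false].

[E [E [T [T [F r]] && [F true]]] || [T [T [F false]] && [F r]]]

E
E || T
T || T
T && F || T
F && F || T
r && F || T
r && true || T
r && true || T && F
r && true || F && F
r && true || false && F
r && true || false && r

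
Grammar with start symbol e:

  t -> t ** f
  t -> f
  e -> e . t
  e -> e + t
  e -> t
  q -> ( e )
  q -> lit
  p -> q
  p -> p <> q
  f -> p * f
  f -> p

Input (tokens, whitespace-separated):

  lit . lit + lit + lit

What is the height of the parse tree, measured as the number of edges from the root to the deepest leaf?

[e [e [e [e [t [f [p [q lit]]]]] . [t [f [p [q lit]]]]] + [t [f [p [q lit]]]]] + [t [f [p [q lit]]]]]

8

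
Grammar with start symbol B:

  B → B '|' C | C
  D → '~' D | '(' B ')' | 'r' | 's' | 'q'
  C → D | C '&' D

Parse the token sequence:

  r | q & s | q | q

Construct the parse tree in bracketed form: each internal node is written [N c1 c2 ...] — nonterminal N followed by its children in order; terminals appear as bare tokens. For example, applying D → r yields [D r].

B
B | C
B | C | C
B | C | C | C
C | C | C | C
D | C | C | C
r | C | C | C
r | C & D | C | C
r | D & D | C | C
r | q & D | C | C
r | q & s | C | C
r | q & s | D | C
r | q & s | q | C
r | q & s | q | D
r | q & s | q | q

[B [B [B [B [C [D r]]] | [C [C [D q]] & [D s]]] | [C [D q]]] | [C [D q]]]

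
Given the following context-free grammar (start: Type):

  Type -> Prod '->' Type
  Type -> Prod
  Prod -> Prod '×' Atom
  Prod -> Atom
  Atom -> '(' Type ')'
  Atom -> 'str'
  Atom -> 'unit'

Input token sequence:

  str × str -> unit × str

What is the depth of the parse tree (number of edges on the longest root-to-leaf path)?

5

[Type [Prod [Prod [Atom str]] × [Atom str]] -> [Type [Prod [Prod [Atom unit]] × [Atom str]]]]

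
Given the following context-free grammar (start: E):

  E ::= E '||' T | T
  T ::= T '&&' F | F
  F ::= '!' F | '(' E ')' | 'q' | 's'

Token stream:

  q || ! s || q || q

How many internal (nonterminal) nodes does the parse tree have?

[E [E [E [E [T [F q]]] || [T [F ! [F s]]]] || [T [F q]]] || [T [F q]]]

13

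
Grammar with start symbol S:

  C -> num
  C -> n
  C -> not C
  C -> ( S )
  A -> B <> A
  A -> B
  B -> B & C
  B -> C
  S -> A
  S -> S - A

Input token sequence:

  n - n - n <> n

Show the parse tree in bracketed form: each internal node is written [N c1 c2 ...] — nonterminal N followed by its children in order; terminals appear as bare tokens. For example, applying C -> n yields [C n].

[S [S [S [A [B [C n]]]] - [A [B [C n]]]] - [A [B [C n]] <> [A [B [C n]]]]]

S
S - A
S - A - A
A - A - A
B - A - A
C - A - A
n - A - A
n - B - A
n - C - A
n - n - A
n - n - B <> A
n - n - C <> A
n - n - n <> A
n - n - n <> B
n - n - n <> C
n - n - n <> n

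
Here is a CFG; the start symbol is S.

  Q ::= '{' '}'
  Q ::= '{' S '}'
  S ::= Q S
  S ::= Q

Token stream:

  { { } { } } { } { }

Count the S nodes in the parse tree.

[S [Q { [S [Q { }] [S [Q { }]]] }] [S [Q { }] [S [Q { }]]]]

5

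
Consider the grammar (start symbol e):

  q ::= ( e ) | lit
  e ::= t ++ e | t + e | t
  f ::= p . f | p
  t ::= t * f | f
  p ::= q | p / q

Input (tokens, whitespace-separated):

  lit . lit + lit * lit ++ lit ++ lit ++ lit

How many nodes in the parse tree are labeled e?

[e [t [f [p [q lit]] . [f [p [q lit]]]]] + [e [t [t [f [p [q lit]]]] * [f [p [q lit]]]] ++ [e [t [f [p [q lit]]]] ++ [e [t [f [p [q lit]]]] ++ [e [t [f [p [q lit]]]]]]]]]

5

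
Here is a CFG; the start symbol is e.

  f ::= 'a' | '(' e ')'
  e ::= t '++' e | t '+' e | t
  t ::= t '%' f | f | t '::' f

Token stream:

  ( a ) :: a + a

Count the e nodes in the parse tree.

[e [t [t [f ( [e [t [f a]]] )]] :: [f a]] + [e [t [f a]]]]

3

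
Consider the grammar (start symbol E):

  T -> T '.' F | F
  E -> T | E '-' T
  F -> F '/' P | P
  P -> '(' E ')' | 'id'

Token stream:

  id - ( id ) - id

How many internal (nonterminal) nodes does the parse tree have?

[E [E [E [T [F [P id]]]] - [T [F [P ( [E [T [F [P id]]]] )]]]] - [T [F [P id]]]]

16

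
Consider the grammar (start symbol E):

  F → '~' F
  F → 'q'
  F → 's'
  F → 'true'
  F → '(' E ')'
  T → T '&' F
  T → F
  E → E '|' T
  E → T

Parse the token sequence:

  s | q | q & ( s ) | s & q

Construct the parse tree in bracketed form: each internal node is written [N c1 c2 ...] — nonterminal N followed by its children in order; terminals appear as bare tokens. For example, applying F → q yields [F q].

[E [E [E [E [T [F s]]] | [T [F q]]] | [T [T [F q]] & [F ( [E [T [F s]]] )]]] | [T [T [F s]] & [F q]]]

E
E | T
E | T | T
E | T | T | T
T | T | T | T
F | T | T | T
s | T | T | T
s | F | T | T
s | q | T | T
s | q | T & F | T
s | q | F & F | T
s | q | q & F | T
s | q | q & ( E ) | T
s | q | q & ( T ) | T
s | q | q & ( F ) | T
s | q | q & ( s ) | T
s | q | q & ( s ) | T & F
s | q | q & ( s ) | F & F
s | q | q & ( s ) | s & F
s | q | q & ( s ) | s & q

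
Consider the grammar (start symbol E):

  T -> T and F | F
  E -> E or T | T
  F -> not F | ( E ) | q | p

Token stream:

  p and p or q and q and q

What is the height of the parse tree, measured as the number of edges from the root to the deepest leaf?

5

[E [E [T [T [F p]] and [F p]]] or [T [T [T [F q]] and [F q]] and [F q]]]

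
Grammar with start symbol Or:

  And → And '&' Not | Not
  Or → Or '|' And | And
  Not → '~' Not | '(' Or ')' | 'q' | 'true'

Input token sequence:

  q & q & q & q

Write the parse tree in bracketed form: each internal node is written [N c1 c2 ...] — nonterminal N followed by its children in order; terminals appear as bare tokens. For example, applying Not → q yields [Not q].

Or
And
And & Not
And & Not & Not
And & Not & Not & Not
Not & Not & Not & Not
q & Not & Not & Not
q & q & Not & Not
q & q & q & Not
q & q & q & q

[Or [And [And [And [And [Not q]] & [Not q]] & [Not q]] & [Not q]]]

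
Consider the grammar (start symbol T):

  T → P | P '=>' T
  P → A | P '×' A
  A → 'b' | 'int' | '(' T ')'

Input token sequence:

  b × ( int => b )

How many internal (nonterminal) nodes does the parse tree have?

11

[T [P [P [A b]] × [A ( [T [P [A int]] => [T [P [A b]]]] )]]]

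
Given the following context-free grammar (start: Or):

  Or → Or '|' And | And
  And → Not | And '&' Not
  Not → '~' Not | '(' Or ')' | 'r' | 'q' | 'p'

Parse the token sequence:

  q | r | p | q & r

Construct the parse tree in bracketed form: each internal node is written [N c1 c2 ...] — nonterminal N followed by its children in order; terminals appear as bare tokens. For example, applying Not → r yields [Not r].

Or
Or | And
Or | And | And
Or | And | And | And
And | And | And | And
Not | And | And | And
q | And | And | And
q | Not | And | And
q | r | And | And
q | r | Not | And
q | r | p | And
q | r | p | And & Not
q | r | p | Not & Not
q | r | p | q & Not
q | r | p | q & r

[Or [Or [Or [Or [And [Not q]]] | [And [Not r]]] | [And [Not p]]] | [And [And [Not q]] & [Not r]]]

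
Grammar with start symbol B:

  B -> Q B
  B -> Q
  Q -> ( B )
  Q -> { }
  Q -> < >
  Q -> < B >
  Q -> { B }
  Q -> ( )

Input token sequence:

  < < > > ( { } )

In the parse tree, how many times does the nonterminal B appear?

4

[B [Q < [B [Q < >]] >] [B [Q ( [B [Q { }]] )]]]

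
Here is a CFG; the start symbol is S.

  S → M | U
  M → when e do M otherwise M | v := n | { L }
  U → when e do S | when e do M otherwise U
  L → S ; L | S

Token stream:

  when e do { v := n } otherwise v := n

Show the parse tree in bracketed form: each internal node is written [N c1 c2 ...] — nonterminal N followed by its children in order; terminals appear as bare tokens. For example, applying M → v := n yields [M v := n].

S
M
when e do M otherwise M
when e do { L } otherwise M
when e do { S } otherwise M
when e do { M } otherwise M
when e do { v := n } otherwise M
when e do { v := n } otherwise v := n

[S [M when e do [M { [L [S [M v := n]]] }] otherwise [M v := n]]]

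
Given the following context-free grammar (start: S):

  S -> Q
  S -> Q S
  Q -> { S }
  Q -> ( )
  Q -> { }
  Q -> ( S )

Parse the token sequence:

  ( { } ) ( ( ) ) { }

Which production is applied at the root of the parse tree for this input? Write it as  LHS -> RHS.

[S [Q ( [S [Q { }]] )] [S [Q ( [S [Q ( )]] )] [S [Q { }]]]]

S -> Q S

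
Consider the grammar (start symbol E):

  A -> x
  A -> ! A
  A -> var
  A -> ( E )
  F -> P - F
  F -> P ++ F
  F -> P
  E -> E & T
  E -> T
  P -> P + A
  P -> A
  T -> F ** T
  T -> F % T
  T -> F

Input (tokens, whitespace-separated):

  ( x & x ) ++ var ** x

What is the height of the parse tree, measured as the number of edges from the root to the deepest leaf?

[E [T [F [P [A ( [E [E [T [F [P [A x]]]]] & [T [F [P [A x]]]]] )]] ++ [F [P [A var]]]] ** [T [F [P [A x]]]]]]

11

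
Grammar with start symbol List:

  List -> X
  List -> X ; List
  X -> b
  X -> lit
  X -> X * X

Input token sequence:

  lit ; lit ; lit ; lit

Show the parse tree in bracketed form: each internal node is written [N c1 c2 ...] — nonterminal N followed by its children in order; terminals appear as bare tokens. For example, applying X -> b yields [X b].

List
X ; List
lit ; List
lit ; X ; List
lit ; lit ; List
lit ; lit ; X ; List
lit ; lit ; lit ; List
lit ; lit ; lit ; X
lit ; lit ; lit ; lit

[List [X lit] ; [List [X lit] ; [List [X lit] ; [List [X lit]]]]]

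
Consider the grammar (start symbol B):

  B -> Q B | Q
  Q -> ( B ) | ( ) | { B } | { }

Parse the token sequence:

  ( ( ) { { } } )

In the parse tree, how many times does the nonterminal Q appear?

4

[B [Q ( [B [Q ( )] [B [Q { [B [Q { }]] }]]] )]]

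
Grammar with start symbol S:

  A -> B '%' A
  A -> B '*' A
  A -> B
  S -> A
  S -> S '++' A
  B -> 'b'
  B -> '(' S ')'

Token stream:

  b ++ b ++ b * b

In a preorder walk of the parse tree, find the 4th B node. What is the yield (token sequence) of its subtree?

b

[S [S [S [A [B b]]] ++ [A [B b]]] ++ [A [B b] * [A [B b]]]]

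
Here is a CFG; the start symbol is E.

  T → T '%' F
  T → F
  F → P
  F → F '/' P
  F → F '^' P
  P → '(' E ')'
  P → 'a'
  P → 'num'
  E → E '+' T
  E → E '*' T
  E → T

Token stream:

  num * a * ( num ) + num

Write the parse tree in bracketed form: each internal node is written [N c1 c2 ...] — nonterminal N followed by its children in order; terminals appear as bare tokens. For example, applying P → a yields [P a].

E
E + T
E * T + T
E * T * T + T
T * T * T + T
F * T * T + T
P * T * T + T
num * T * T + T
num * F * T + T
num * P * T + T
num * a * T + T
num * a * F + T
num * a * P + T
num * a * ( E ) + T
num * a * ( T ) + T
num * a * ( F ) + T
num * a * ( P ) + T
num * a * ( num ) + T
num * a * ( num ) + F
num * a * ( num ) + P
num * a * ( num ) + num

[E [E [E [E [T [F [P num]]]] * [T [F [P a]]]] * [T [F [P ( [E [T [F [P num]]]] )]]]] + [T [F [P num]]]]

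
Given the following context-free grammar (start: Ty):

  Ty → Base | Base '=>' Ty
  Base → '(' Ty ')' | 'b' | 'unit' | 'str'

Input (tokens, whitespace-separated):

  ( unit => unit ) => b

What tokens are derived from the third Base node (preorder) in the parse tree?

unit

[Ty [Base ( [Ty [Base unit] => [Ty [Base unit]]] )] => [Ty [Base b]]]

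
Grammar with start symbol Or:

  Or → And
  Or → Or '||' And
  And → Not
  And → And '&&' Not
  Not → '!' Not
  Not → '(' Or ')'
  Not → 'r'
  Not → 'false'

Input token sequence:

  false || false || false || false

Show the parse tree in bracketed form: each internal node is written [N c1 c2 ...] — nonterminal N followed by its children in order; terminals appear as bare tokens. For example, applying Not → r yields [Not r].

[Or [Or [Or [Or [And [Not false]]] || [And [Not false]]] || [And [Not false]]] || [And [Not false]]]

Or
Or || And
Or || And || And
Or || And || And || And
And || And || And || And
Not || And || And || And
false || And || And || And
false || Not || And || And
false || false || And || And
false || false || Not || And
false || false || false || And
false || false || false || Not
false || false || false || false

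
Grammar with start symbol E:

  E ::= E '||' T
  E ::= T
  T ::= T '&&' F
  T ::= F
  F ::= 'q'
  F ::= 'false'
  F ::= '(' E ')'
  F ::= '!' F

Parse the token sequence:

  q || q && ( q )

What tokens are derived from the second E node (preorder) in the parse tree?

[E [E [T [F q]]] || [T [T [F q]] && [F ( [E [T [F q]]] )]]]

q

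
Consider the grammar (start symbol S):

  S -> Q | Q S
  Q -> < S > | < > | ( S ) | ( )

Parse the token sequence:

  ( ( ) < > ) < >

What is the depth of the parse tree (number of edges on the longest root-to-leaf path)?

5

[S [Q ( [S [Q ( )] [S [Q < >]]] )] [S [Q < >]]]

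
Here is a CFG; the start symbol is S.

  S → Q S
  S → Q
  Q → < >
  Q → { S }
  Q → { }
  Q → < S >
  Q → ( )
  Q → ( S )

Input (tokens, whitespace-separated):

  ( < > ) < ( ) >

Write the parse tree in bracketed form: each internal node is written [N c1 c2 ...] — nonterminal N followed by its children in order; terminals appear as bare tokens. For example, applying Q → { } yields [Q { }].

[S [Q ( [S [Q < >]] )] [S [Q < [S [Q ( )]] >]]]

S
Q S
( S ) S
( Q ) S
( < > ) S
( < > ) Q
( < > ) < S >
( < > ) < Q >
( < > ) < ( ) >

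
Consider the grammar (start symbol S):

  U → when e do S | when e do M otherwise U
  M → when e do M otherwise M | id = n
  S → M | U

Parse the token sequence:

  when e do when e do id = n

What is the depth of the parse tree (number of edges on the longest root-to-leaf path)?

[S [U when e do [S [U when e do [S [M id = n]]]]]]

6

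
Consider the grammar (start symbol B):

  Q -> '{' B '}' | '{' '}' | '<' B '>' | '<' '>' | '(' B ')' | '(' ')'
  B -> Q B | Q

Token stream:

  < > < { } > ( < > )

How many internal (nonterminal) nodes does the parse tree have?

10

[B [Q < >] [B [Q < [B [Q { }]] >] [B [Q ( [B [Q < >]] )]]]]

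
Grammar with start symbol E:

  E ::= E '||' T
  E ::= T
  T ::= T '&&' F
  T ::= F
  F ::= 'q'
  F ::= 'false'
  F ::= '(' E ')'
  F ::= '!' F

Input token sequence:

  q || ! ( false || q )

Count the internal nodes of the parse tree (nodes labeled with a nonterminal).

[E [E [T [F q]]] || [T [F ! [F ( [E [E [T [F false]]] || [T [F q]]] )]]]]

13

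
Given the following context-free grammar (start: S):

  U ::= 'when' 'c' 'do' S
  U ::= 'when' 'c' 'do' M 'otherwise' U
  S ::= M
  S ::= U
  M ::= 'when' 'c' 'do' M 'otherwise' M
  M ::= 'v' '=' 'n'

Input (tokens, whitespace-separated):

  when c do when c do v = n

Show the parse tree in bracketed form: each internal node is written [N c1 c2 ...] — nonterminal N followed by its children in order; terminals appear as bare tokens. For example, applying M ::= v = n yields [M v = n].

S
U
when c do S
when c do U
when c do when c do S
when c do when c do M
when c do when c do v = n

[S [U when c do [S [U when c do [S [M v = n]]]]]]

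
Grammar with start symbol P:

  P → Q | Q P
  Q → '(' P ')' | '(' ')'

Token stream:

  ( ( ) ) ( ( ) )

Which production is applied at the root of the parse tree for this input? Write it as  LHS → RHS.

P → Q P

[P [Q ( [P [Q ( )]] )] [P [Q ( [P [Q ( )]] )]]]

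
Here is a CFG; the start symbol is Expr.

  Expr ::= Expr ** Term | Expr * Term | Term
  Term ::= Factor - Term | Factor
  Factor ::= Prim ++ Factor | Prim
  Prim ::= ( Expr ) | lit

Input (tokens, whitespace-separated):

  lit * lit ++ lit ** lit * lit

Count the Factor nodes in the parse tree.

5

[Expr [Expr [Expr [Expr [Term [Factor [Prim lit]]]] * [Term [Factor [Prim lit] ++ [Factor [Prim lit]]]]] ** [Term [Factor [Prim lit]]]] * [Term [Factor [Prim lit]]]]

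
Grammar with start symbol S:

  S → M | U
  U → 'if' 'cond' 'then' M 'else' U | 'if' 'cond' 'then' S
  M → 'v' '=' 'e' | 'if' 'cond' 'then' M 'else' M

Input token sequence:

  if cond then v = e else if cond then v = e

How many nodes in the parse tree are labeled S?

2

[S [U if cond then [M v = e] else [U if cond then [S [M v = e]]]]]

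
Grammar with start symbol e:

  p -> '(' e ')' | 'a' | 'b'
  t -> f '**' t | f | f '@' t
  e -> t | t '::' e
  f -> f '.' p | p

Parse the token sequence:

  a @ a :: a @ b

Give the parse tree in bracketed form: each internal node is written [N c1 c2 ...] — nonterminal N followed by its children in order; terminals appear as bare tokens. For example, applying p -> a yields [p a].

[e [t [f [p a]] @ [t [f [p a]]]] :: [e [t [f [p a]] @ [t [f [p b]]]]]]

e
t :: e
f @ t :: e
p @ t :: e
a @ t :: e
a @ f :: e
a @ p :: e
a @ a :: e
a @ a :: t
a @ a :: f @ t
a @ a :: p @ t
a @ a :: a @ t
a @ a :: a @ f
a @ a :: a @ p
a @ a :: a @ b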